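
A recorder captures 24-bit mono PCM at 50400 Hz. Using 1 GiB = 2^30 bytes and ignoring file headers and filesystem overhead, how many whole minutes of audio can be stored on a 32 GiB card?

Uncompressed byte rate = 50,400 × 3 × 1 = 151,200 bytes/s.
Capacity = 32 × 1,073,741,824 = 34,359,738,368 bytes.
34,359,738,368 / 151,200 ≈ 227246.95 s → 3,787 minutes.

3,787 minutes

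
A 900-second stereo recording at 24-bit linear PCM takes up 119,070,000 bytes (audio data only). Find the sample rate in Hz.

Bytes = sample_rate × seconds × bytes_per_sample × channels.
sample_rate = 119,070,000 / (900 × 3 × 2) = 119,070,000 / 5,400 = 22,050 Hz.

22,050 Hz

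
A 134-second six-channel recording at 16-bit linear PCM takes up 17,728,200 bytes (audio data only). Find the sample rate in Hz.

Bytes = sample_rate × seconds × bytes_per_sample × channels.
sample_rate = 17,728,200 / (134 × 2 × 6) = 17,728,200 / 1,608 = 11,025 Hz.

11,025 Hz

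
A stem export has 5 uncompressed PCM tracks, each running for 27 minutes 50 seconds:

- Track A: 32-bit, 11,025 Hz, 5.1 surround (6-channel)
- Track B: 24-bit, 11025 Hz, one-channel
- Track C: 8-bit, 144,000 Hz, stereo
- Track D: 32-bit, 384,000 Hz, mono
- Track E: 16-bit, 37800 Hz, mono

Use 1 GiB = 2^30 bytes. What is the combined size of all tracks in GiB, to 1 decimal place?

27 minutes 50 seconds = 1,670 s.
Track A: 11,025 × 1,670 × 4 × 6 = 441,882,000 bytes.
Track B: 11,025 × 1,670 × 3 × 1 = 55,235,250 bytes.
Track C: 144,000 × 1,670 × 1 × 2 = 480,960,000 bytes.
Track D: 384,000 × 1,670 × 4 × 1 = 2,565,120,000 bytes.
Track E: 37,800 × 1,670 × 2 × 1 = 126,252,000 bytes.
Total = 3,669,449,250 bytes = 3.4 GiB.

3.4 GiB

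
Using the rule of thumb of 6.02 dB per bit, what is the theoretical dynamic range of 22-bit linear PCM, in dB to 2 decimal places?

132.44 dB

22 × 6.02 = 132.44 dB.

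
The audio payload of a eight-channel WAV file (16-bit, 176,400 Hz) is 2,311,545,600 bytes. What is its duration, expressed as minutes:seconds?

Byte rate = 176,400 × 2 × 8 = 2,822,400 bytes/s.
Duration = 2,311,545,600 / 2,822,400 = 819 s.
819 s = 13:39.

13:39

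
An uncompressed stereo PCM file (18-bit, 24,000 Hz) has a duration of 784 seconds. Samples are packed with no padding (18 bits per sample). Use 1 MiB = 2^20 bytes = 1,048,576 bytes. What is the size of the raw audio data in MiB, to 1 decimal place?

80.7 MiB

Bits = 24,000 × 784 × 18 × 2 = 677,376,000 bits = 84,672,000 bytes.
84,672,000 / 1,048,576 = 80.7 MiB.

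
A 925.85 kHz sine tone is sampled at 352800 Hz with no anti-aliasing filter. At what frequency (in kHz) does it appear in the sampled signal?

Nyquist = 352,800/2 = 176,400 Hz; 925,850 Hz exceeds it.
Alias = |925,850 − 3×352,800| = |925,850 − 1,058,400| = 132,550 Hz = 132.55 kHz.

132.55 kHz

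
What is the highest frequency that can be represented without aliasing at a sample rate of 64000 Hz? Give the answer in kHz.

Nyquist frequency = sample rate / 2 = 64,000 / 2 = 32 kHz.

32 kHz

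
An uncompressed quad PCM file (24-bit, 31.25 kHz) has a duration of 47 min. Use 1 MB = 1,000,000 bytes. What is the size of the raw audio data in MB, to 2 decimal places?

1057.50 MB

Duration = 47 min = 2,820 s.
Bytes = 31,250 samples/s × 2,820 s × 3 bytes/sample × 4 ch = 1,057,500,000 bytes.
1,057,500,000 / 1,000,000 = 1057.50 MB.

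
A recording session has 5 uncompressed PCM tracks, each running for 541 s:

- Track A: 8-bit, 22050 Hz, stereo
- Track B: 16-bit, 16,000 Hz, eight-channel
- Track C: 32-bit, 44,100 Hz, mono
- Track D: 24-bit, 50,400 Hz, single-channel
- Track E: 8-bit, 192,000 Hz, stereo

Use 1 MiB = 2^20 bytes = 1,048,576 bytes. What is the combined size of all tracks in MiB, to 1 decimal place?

Track A: 22,050 × 541 × 1 × 2 = 23,858,100 bytes.
Track B: 16,000 × 541 × 2 × 8 = 138,496,000 bytes.
Track C: 44,100 × 541 × 4 × 1 = 95,432,400 bytes.
Track D: 50,400 × 541 × 3 × 1 = 81,799,200 bytes.
Track E: 192,000 × 541 × 1 × 2 = 207,744,000 bytes.
Total = 547,329,700 bytes = 522.0 MiB.

522.0 MiB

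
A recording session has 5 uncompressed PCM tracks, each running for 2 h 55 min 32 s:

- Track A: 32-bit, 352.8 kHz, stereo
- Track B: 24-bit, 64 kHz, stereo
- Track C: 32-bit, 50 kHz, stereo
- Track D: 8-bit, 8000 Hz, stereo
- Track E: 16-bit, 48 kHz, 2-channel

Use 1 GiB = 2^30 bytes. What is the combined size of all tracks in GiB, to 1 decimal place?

37.4 GiB

2 h 55 min 32 s = 10,532 s.
Track A: 352,800 × 10,532 × 4 × 2 = 29,725,516,800 bytes.
Track B: 64,000 × 10,532 × 3 × 2 = 4,044,288,000 bytes.
Track C: 50,000 × 10,532 × 4 × 2 = 4,212,800,000 bytes.
Track D: 8,000 × 10,532 × 1 × 2 = 168,512,000 bytes.
Track E: 48,000 × 10,532 × 2 × 2 = 2,022,144,000 bytes.
Total = 40,173,260,800 bytes = 37.4 GiB.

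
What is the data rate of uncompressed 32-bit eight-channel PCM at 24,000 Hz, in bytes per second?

Bit rate = 24,000 × 32 × 8 = 6,144,000 bits/s.
6,144,000 / 8 = 768,000 bytes/s.

768,000 bytes/s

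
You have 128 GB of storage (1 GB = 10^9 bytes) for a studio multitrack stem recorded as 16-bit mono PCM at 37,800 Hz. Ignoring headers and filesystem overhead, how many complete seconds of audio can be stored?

1,693,121 seconds

Uncompressed byte rate = 37,800 × 2 × 1 = 75,600 bytes/s.
Capacity = 128 × 1,000,000,000 = 128,000,000,000 bytes.
128,000,000,000 / 75,600 ≈ 1693121.69 s → 1,693,121 seconds.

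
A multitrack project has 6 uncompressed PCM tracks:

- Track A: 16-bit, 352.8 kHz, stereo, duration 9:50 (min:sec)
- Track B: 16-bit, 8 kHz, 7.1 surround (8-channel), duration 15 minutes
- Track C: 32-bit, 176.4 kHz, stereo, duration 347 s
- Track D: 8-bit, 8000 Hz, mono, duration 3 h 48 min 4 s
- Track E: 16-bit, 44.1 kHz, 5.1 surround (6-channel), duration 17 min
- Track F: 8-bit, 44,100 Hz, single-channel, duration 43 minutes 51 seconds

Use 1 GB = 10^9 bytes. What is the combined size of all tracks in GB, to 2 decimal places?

Track A: 9:50 (min:sec) = 590 s; 352,800 × 590 × 2 × 2 = 832,608,000 bytes.
Track B: 15 minutes = 900 s; 8,000 × 900 × 2 × 8 = 115,200,000 bytes.
Track C: 176,400 × 347 × 4 × 2 = 489,686,400 bytes.
Track D: 3 h 48 min 4 s = 13,684 s; 8,000 × 13,684 × 1 × 1 = 109,472,000 bytes.
Track E: 17 min = 1,020 s; 44,100 × 1,020 × 2 × 6 = 539,784,000 bytes.
Track F: 43 minutes 51 seconds = 2,631 s; 44,100 × 2,631 × 1 × 1 = 116,027,100 bytes.
Total = 2,202,777,500 bytes = 2.20 GB.

2.20 GB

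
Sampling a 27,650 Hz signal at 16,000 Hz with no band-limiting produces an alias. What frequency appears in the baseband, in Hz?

Nyquist = 16,000/2 = 8,000 Hz; 27,650 Hz exceeds it.
Alias = |27,650 − 2×16,000| = |27,650 − 32,000| = 4,350 Hz.

4,350 Hz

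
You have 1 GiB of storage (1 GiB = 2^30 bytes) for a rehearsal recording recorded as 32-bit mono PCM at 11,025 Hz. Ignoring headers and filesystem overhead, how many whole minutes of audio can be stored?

405 minutes

Uncompressed byte rate = 11,025 × 4 × 1 = 44,100 bytes/s.
Capacity = 1 × 1,073,741,824 = 1,073,741,824 bytes.
1,073,741,824 / 44,100 ≈ 24347.89 s → 405 minutes.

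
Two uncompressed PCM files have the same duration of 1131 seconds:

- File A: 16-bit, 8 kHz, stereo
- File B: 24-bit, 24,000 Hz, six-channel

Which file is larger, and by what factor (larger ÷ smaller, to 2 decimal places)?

File B, by a factor of 13.50

File A: 8,000 × 2 × 2 = 32,000 bytes/s.
File B: 24,000 × 3 × 6 = 432,000 bytes/s.
File B is larger; ratio = 488,592,000 / 36,192,000 = 13.50.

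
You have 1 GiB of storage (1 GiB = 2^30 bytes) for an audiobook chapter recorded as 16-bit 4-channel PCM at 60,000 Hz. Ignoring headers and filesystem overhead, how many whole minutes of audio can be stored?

37 minutes

Uncompressed byte rate = 60,000 × 2 × 4 = 480,000 bytes/s.
Capacity = 1 × 1,073,741,824 = 1,073,741,824 bytes.
1,073,741,824 / 480,000 ≈ 2236.96 s → 37 minutes.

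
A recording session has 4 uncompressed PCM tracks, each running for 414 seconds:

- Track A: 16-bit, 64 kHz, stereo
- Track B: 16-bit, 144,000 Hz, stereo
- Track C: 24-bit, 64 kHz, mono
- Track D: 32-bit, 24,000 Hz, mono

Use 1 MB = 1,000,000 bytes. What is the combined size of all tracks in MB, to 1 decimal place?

463.7 MB

Track A: 64,000 × 414 × 2 × 2 = 105,984,000 bytes.
Track B: 144,000 × 414 × 2 × 2 = 238,464,000 bytes.
Track C: 64,000 × 414 × 3 × 1 = 79,488,000 bytes.
Track D: 24,000 × 414 × 4 × 1 = 39,744,000 bytes.
Total = 463,680,000 bytes = 463.7 MB.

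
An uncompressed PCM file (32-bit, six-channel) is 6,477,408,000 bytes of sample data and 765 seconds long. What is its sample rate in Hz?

352,800 Hz

Bytes = sample_rate × seconds × bytes_per_sample × channels.
sample_rate = 6,477,408,000 / (765 × 4 × 6) = 6,477,408,000 / 18,360 = 352,800 Hz.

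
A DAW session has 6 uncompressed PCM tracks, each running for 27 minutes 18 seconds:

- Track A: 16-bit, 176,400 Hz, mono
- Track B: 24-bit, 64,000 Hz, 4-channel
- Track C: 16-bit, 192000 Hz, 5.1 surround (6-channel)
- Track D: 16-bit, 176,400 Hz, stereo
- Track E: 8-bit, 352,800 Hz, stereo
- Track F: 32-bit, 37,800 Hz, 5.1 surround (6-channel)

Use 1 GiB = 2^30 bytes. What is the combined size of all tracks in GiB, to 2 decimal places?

8.76 GiB

27 minutes 18 seconds = 1,638 s.
Track A: 176,400 × 1,638 × 2 × 1 = 577,886,400 bytes.
Track B: 64,000 × 1,638 × 3 × 4 = 1,257,984,000 bytes.
Track C: 192,000 × 1,638 × 2 × 6 = 3,773,952,000 bytes.
Track D: 176,400 × 1,638 × 2 × 2 = 1,155,772,800 bytes.
Track E: 352,800 × 1,638 × 1 × 2 = 1,155,772,800 bytes.
Track F: 37,800 × 1,638 × 4 × 6 = 1,485,993,600 bytes.
Total = 9,407,361,600 bytes = 8.76 GiB.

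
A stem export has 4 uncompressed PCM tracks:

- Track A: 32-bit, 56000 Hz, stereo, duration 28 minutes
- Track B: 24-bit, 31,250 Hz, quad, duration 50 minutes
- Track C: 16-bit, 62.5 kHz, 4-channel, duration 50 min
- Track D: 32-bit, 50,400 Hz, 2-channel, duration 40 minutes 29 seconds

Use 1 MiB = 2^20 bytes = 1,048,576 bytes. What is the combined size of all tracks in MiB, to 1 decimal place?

Track A: 28 minutes = 1,680 s; 56,000 × 1,680 × 4 × 2 = 752,640,000 bytes.
Track B: 50 minutes = 3,000 s; 31,250 × 3,000 × 3 × 4 = 1,125,000,000 bytes.
Track C: 50 min = 3,000 s; 62,500 × 3,000 × 2 × 4 = 1,500,000,000 bytes.
Track D: 40 minutes 29 seconds = 2,429 s; 50,400 × 2,429 × 4 × 2 = 979,372,800 bytes.
Total = 4,357,012,800 bytes = 4155.2 MiB.

4155.2 MiB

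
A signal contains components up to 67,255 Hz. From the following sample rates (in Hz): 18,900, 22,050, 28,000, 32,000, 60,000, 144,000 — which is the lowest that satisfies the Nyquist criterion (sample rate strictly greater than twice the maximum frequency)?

Need sample rate > 2 × 67,255 = 134,510 Hz.
Lowest listed rate above 134,510 Hz is 144,000 Hz.

144,000 Hz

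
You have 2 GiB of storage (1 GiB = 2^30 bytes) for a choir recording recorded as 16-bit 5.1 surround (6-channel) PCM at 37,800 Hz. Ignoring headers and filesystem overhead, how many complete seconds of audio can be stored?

4,734 seconds

Uncompressed byte rate = 37,800 × 2 × 6 = 453,600 bytes/s.
Capacity = 2 × 1,073,741,824 = 2,147,483,648 bytes.
2,147,483,648 / 453,600 ≈ 4734.31 s → 4,734 seconds.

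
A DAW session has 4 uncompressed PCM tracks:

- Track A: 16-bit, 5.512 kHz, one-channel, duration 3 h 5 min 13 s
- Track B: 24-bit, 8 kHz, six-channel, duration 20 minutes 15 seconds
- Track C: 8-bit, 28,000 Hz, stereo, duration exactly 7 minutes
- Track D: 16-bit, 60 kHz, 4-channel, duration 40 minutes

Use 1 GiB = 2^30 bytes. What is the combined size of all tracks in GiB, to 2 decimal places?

Track A: 3 h 5 min 13 s = 11,113 s; 5,512 × 11,113 × 2 × 1 = 122,509,712 bytes.
Track B: 20 minutes 15 seconds = 1,215 s; 8,000 × 1,215 × 3 × 6 = 174,960,000 bytes.
Track C: exactly 7 minutes = 420 s; 28,000 × 420 × 1 × 2 = 23,520,000 bytes.
Track D: 40 minutes = 2,400 s; 60,000 × 2,400 × 2 × 4 = 1,152,000,000 bytes.
Total = 1,472,989,712 bytes = 1.37 GiB.

1.37 GiB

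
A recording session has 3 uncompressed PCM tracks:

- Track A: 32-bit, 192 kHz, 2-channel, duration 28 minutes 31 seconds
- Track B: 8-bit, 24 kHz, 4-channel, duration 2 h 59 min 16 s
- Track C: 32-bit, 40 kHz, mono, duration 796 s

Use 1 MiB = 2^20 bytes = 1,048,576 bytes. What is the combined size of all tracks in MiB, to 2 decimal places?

3612.55 MiB

Track A: 28 minutes 31 seconds = 1,711 s; 192,000 × 1,711 × 4 × 2 = 2,628,096,000 bytes.
Track B: 2 h 59 min 16 s = 10,756 s; 24,000 × 10,756 × 1 × 4 = 1,032,576,000 bytes.
Track C: 40,000 × 796 × 4 × 1 = 127,360,000 bytes.
Total = 3,788,032,000 bytes = 3612.55 MiB.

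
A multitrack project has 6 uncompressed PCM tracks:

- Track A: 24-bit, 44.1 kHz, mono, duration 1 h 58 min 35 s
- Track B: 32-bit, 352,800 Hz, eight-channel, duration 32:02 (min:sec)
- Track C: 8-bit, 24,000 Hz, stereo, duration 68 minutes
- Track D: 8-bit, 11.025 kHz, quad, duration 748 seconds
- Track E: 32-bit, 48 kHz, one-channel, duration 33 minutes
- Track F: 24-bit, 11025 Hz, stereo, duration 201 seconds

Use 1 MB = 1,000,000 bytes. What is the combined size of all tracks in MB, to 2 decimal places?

Track A: 1 h 58 min 35 s = 7,115 s; 44,100 × 7,115 × 3 × 1 = 941,314,500 bytes.
Track B: 32:02 (min:sec) = 1,922 s; 352,800 × 1,922 × 4 × 8 = 21,698,611,200 bytes.
Track C: 68 minutes = 4,080 s; 24,000 × 4,080 × 1 × 2 = 195,840,000 bytes.
Track D: 11,025 × 748 × 1 × 4 = 32,986,800 bytes.
Track E: 33 minutes = 1,980 s; 48,000 × 1,980 × 4 × 1 = 380,160,000 bytes.
Track F: 11,025 × 201 × 3 × 2 = 13,296,150 bytes.
Total = 23,262,208,650 bytes = 23262.21 MB.

23262.21 MB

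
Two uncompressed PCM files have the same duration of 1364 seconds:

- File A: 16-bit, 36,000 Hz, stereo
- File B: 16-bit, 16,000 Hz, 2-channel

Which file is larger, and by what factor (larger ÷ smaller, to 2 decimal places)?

File A: 36,000 × 2 × 2 = 144,000 bytes/s.
File B: 16,000 × 2 × 2 = 64,000 bytes/s.
File A is larger; ratio = 196,416,000 / 87,296,000 = 2.25.

File A, by a factor of 2.25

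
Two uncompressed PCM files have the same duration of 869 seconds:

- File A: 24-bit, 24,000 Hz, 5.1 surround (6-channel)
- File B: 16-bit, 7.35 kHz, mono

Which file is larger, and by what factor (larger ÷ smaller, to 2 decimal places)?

File A: 24,000 × 3 × 6 = 432,000 bytes/s.
File B: 7,350 × 2 × 1 = 14,700 bytes/s.
File A is larger; ratio = 375,408,000 / 12,774,300 = 29.39.

File A, by a factor of 29.39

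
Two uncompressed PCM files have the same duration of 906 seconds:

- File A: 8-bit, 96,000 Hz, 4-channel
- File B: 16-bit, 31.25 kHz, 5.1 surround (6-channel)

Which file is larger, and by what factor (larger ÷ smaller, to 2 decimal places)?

File A: 96,000 × 1 × 4 = 384,000 bytes/s.
File B: 31,250 × 2 × 6 = 375,000 bytes/s.
File A is larger; ratio = 347,904,000 / 339,750,000 = 1.02.

File A, by a factor of 1.02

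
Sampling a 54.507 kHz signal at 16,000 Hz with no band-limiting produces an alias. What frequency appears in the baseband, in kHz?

6.507 kHz

Nyquist = 16,000/2 = 8,000 Hz; 54,507 Hz exceeds it.
Alias = |54,507 − 3×16,000| = |54,507 − 48,000| = 6,507 Hz = 6.507 kHz.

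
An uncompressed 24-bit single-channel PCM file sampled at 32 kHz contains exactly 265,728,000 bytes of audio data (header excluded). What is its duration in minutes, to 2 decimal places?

46.13 minutes

Byte rate = 32,000 × 3 × 1 = 96,000 bytes/s.
Duration = 265,728,000 / 96,000 = 2,768 s.
2,768 s / 60 = 46.13 minutes.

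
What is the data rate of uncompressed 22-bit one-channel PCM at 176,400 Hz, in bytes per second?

485,100 bytes/s

Bit rate = 176,400 × 22 × 1 = 3,880,800 bits/s.
3,880,800 / 8 = 485,100 bytes/s.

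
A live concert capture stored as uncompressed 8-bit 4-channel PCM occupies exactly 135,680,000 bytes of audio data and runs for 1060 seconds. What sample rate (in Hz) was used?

32,000 Hz

Bytes = sample_rate × seconds × bytes_per_sample × channels.
sample_rate = 135,680,000 / (1,060 × 1 × 4) = 135,680,000 / 4,240 = 32,000 Hz.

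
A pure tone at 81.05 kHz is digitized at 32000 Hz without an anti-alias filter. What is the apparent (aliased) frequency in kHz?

Nyquist = 32,000/2 = 16,000 Hz; 81,050 Hz exceeds it.
Alias = |81,050 − 3×32,000| = |81,050 − 96,000| = 14,950 Hz = 14.95 kHz.

14.95 kHz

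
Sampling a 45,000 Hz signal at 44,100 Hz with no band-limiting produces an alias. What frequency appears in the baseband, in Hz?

900 Hz

Nyquist = 44,100/2 = 22,050 Hz; 45,000 Hz exceeds it.
Alias = |45,000 − 1×44,100| = |45,000 − 44,100| = 900 Hz.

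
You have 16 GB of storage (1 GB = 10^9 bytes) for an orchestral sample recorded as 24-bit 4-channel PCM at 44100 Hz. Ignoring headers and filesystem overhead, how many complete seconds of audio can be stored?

Uncompressed byte rate = 44,100 × 3 × 4 = 529,200 bytes/s.
Capacity = 16 × 1,000,000,000 = 16,000,000,000 bytes.
16,000,000,000 / 529,200 ≈ 30234.32 s → 30,234 seconds.

30,234 seconds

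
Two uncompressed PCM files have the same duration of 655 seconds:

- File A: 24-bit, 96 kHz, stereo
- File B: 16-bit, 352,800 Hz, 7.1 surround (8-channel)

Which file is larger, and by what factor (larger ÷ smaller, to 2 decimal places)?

File A: 96,000 × 3 × 2 = 576,000 bytes/s.
File B: 352,800 × 2 × 8 = 5,644,800 bytes/s.
File B is larger; ratio = 3,697,344,000 / 377,280,000 = 9.80.

File B, by a factor of 9.80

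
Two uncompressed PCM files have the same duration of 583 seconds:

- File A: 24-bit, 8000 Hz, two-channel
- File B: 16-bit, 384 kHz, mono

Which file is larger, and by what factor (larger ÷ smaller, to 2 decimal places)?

File A: 8,000 × 3 × 2 = 48,000 bytes/s.
File B: 384,000 × 2 × 1 = 768,000 bytes/s.
File B is larger; ratio = 447,744,000 / 27,984,000 = 16.00.

File B, by a factor of 16.00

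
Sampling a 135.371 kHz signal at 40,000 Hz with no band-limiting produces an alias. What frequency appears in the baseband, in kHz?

Nyquist = 40,000/2 = 20,000 Hz; 135,371 Hz exceeds it.
Alias = |135,371 − 3×40,000| = |135,371 − 120,000| = 15,371 Hz = 15.371 kHz.

15.371 kHz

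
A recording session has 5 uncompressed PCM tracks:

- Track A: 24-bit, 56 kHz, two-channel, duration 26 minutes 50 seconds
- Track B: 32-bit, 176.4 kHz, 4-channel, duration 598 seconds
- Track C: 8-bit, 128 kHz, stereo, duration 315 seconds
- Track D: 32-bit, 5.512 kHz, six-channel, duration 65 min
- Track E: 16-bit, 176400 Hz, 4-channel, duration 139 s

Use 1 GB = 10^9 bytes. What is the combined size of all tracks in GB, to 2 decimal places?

Track A: 26 minutes 50 seconds = 1,610 s; 56,000 × 1,610 × 3 × 2 = 540,960,000 bytes.
Track B: 176,400 × 598 × 4 × 4 = 1,687,795,200 bytes.
Track C: 128,000 × 315 × 1 × 2 = 80,640,000 bytes.
Track D: 65 min = 3,900 s; 5,512 × 3,900 × 4 × 6 = 515,923,200 bytes.
Track E: 176,400 × 139 × 2 × 4 = 196,156,800 bytes.
Total = 3,021,475,200 bytes = 3.02 GB.

3.02 GB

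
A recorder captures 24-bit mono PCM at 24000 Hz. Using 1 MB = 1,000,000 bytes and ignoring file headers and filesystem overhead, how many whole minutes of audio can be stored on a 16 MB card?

Uncompressed byte rate = 24,000 × 3 × 1 = 72,000 bytes/s.
Capacity = 16 × 1,000,000 = 16,000,000 bytes.
16,000,000 / 72,000 ≈ 222.22 s → 3 minutes.

3 minutes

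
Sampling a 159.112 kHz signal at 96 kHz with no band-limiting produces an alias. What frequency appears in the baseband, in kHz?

Nyquist = 96,000/2 = 48,000 Hz; 159,112 Hz exceeds it.
Alias = |159,112 − 2×96,000| = |159,112 − 192,000| = 32,888 Hz = 32.888 kHz.

32.888 kHz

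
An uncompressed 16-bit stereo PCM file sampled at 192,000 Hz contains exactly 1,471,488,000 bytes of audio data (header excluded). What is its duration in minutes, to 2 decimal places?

Byte rate = 192,000 × 2 × 2 = 768,000 bytes/s.
Duration = 1,471,488,000 / 768,000 = 1,916 s.
1,916 s / 60 = 31.93 minutes.

31.93 minutes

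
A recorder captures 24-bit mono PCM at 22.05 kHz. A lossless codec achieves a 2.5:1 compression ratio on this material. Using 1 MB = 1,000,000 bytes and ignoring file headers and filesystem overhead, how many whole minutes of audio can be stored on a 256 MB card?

161 minutes

Uncompressed byte rate = 22,050 × 3 × 1 = 66,150 bytes/s.
After 2.5:1 compression, effective rate ≈ 26460 bytes/s.
Capacity = 256 × 1,000,000 = 256,000,000 bytes.
256,000,000 / effective rate ≈ 9674.98 s → 161 minutes.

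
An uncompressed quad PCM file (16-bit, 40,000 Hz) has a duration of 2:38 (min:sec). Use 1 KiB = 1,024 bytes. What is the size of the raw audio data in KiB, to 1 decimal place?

49375.0 KiB

Duration = 2:38 (min:sec) = 158 s.
Bytes = 40,000 samples/s × 158 s × 2 bytes/sample × 4 ch = 50,560,000 bytes.
50,560,000 / 1,024 = 49375.0 KiB.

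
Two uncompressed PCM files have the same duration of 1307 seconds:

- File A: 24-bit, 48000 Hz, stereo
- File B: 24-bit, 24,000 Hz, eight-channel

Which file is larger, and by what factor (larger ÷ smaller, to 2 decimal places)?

File A: 48,000 × 3 × 2 = 288,000 bytes/s.
File B: 24,000 × 3 × 8 = 576,000 bytes/s.
File B is larger; ratio = 752,832,000 / 376,416,000 = 2.00.

File B, by a factor of 2.00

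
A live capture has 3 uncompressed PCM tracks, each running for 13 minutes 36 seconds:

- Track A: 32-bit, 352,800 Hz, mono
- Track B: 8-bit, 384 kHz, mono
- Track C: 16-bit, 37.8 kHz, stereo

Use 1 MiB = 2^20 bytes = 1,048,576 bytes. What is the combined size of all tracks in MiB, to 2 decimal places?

1514.69 MiB

13 minutes 36 seconds = 816 s.
Track A: 352,800 × 816 × 4 × 1 = 1,151,539,200 bytes.
Track B: 384,000 × 816 × 1 × 1 = 313,344,000 bytes.
Track C: 37,800 × 816 × 2 × 2 = 123,379,200 bytes.
Total = 1,588,262,400 bytes = 1514.69 MiB.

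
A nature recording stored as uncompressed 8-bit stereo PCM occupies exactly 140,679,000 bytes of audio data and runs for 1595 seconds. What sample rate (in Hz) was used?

44,100 Hz

Bytes = sample_rate × seconds × bytes_per_sample × channels.
sample_rate = 140,679,000 / (1,595 × 1 × 2) = 140,679,000 / 3,190 = 44,100 Hz.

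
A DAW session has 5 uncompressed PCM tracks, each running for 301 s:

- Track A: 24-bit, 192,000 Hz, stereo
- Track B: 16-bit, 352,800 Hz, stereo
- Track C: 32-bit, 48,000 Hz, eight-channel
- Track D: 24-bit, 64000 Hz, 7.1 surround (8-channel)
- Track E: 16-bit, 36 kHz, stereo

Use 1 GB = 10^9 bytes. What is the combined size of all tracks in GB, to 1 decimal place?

Track A: 192,000 × 301 × 3 × 2 = 346,752,000 bytes.
Track B: 352,800 × 301 × 2 × 2 = 424,771,200 bytes.
Track C: 48,000 × 301 × 4 × 8 = 462,336,000 bytes.
Track D: 64,000 × 301 × 3 × 8 = 462,336,000 bytes.
Track E: 36,000 × 301 × 2 × 2 = 43,344,000 bytes.
Total = 1,739,539,200 bytes = 1.7 GB.

1.7 GB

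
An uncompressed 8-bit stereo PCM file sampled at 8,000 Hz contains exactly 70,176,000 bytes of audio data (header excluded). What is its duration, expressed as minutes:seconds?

73:06

Byte rate = 8,000 × 1 × 2 = 16,000 bytes/s.
Duration = 70,176,000 / 16,000 = 4,386 s.
4,386 s = 73:06.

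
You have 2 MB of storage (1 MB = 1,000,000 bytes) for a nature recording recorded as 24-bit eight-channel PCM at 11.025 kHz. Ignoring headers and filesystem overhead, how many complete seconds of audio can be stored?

7 seconds

Uncompressed byte rate = 11,025 × 3 × 8 = 264,600 bytes/s.
Capacity = 2 × 1,000,000 = 2,000,000 bytes.
2,000,000 / 264,600 ≈ 7.56 s → 7 seconds.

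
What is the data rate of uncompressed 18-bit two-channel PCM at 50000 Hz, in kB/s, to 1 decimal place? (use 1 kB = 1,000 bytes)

225.0 kB/s

Bit rate = 50,000 × 18 × 2 = 1,800,000 bits/s.
1,800,000 / 8 = 225,000 B/s = 225.0 kB/s.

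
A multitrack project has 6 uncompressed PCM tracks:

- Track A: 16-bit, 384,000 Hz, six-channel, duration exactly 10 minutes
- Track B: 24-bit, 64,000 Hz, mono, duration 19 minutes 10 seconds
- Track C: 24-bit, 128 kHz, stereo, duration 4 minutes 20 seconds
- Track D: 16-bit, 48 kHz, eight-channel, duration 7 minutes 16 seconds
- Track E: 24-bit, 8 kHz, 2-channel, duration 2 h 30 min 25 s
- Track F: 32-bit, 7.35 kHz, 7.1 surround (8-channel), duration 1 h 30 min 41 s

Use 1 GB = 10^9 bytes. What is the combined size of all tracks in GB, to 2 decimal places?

5.23 GB

Track A: exactly 10 minutes = 600 s; 384,000 × 600 × 2 × 6 = 2,764,800,000 bytes.
Track B: 19 minutes 10 seconds = 1,150 s; 64,000 × 1,150 × 3 × 1 = 220,800,000 bytes.
Track C: 4 minutes 20 seconds = 260 s; 128,000 × 260 × 3 × 2 = 199,680,000 bytes.
Track D: 7 minutes 16 seconds = 436 s; 48,000 × 436 × 2 × 8 = 334,848,000 bytes.
Track E: 2 h 30 min 25 s = 9,025 s; 8,000 × 9,025 × 3 × 2 = 433,200,000 bytes.
Track F: 1 h 30 min 41 s = 5,441 s; 7,350 × 5,441 × 4 × 8 = 1,279,723,200 bytes.
Total = 5,233,051,200 bytes = 5.23 GB.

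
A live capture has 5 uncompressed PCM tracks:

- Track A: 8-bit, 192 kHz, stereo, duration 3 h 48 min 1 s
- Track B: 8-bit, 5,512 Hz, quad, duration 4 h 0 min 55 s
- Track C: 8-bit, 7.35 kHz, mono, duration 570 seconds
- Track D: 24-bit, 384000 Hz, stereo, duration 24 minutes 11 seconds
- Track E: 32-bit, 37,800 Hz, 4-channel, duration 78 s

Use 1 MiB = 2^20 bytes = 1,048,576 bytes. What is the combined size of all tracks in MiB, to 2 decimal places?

8551.29 MiB

Track A: 3 h 48 min 1 s = 13,681 s; 192,000 × 13,681 × 1 × 2 = 5,253,504,000 bytes.
Track B: 4 h 0 min 55 s = 14,455 s; 5,512 × 14,455 × 1 × 4 = 318,703,840 bytes.
Track C: 7,350 × 570 × 1 × 1 = 4,189,500 bytes.
Track D: 24 minutes 11 seconds = 1,451 s; 384,000 × 1,451 × 3 × 2 = 3,343,104,000 bytes.
Track E: 37,800 × 78 × 4 × 4 = 47,174,400 bytes.
Total = 8,966,675,740 bytes = 8551.29 MiB.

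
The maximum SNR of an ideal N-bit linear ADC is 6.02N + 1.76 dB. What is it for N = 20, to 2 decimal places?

122.16 dB

6.02 × 20 + 1.76 = 122.16 dB.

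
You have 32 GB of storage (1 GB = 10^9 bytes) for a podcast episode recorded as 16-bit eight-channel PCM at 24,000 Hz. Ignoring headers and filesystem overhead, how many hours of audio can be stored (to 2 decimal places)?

23.15 hours

Uncompressed byte rate = 24,000 × 2 × 8 = 384,000 bytes/s.
Capacity = 32 × 1,000,000,000 = 32,000,000,000 bytes.
32,000,000,000 / 384,000 ≈ 83333.33 s → 23.15 hours.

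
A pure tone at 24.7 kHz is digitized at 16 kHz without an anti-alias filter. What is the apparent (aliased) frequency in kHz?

7.3 kHz

Nyquist = 16,000/2 = 8,000 Hz; 24,700 Hz exceeds it.
Alias = |24,700 − 2×16,000| = |24,700 − 32,000| = 7,300 Hz = 7.3 kHz.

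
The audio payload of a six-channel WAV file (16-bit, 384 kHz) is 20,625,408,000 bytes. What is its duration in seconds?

4,476 seconds

Byte rate = 384,000 × 2 × 6 = 4,608,000 bytes/s.
Duration = 20,625,408,000 / 4,608,000 = 4,476 s.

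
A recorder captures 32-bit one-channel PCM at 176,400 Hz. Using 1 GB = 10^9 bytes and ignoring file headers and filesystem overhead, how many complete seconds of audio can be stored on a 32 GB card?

Uncompressed byte rate = 176,400 × 4 × 1 = 705,600 bytes/s.
Capacity = 32 × 1,000,000,000 = 32,000,000,000 bytes.
32,000,000,000 / 705,600 ≈ 45351.47 s → 45,351 seconds.

45,351 seconds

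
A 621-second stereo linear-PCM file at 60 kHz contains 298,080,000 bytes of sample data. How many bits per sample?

Bytes per sample = 298,080,000 / (60,000 × 621 × 2) = 298,080,000 / 74,520,000 = 4.
Bit depth = 4 × 8 = 32 bits.

32 bits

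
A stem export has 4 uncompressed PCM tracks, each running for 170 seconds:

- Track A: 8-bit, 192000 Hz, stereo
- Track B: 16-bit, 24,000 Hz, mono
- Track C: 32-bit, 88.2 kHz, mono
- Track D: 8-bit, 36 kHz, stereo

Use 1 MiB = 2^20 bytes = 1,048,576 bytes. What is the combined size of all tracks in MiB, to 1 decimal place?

138.9 MiB

Track A: 192,000 × 170 × 1 × 2 = 65,280,000 bytes.
Track B: 24,000 × 170 × 2 × 1 = 8,160,000 bytes.
Track C: 88,200 × 170 × 4 × 1 = 59,976,000 bytes.
Track D: 36,000 × 170 × 1 × 2 = 12,240,000 bytes.
Total = 145,656,000 bytes = 138.9 MiB.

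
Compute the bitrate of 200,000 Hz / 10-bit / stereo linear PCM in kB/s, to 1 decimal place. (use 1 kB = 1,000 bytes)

500.0 kB/s

Bit rate = 200,000 × 10 × 2 = 4,000,000 bits/s.
4,000,000 / 8 = 500,000 B/s = 500.0 kB/s.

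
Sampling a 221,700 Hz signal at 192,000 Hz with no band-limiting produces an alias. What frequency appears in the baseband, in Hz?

Nyquist = 192,000/2 = 96,000 Hz; 221,700 Hz exceeds it.
Alias = |221,700 − 1×192,000| = |221,700 − 192,000| = 29,700 Hz.

29,700 Hz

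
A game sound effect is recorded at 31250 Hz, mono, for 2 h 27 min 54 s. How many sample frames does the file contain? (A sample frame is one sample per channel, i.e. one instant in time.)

277,312,500 sample frames

2 h 27 min 54 s = 8,874 s.
31,250 samples/s × 8,874 s = 277,312,500 frames.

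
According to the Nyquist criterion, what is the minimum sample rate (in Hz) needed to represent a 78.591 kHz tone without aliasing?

157,182 Hz

Minimum sample rate = 2 × 78,591 Hz = 157,182 Hz.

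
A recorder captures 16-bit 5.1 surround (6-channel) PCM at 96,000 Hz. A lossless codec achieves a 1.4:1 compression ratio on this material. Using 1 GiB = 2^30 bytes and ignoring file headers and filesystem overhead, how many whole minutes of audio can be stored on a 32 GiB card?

695 minutes

Uncompressed byte rate = 96,000 × 2 × 6 = 1,152,000 bytes/s.
After 1.4:1 compression, effective rate ≈ 822857.14 bytes/s.
Capacity = 32 × 1,073,741,824 = 34,359,738,368 bytes.
34,359,738,368 / effective rate ≈ 41756.63 s → 695 minutes.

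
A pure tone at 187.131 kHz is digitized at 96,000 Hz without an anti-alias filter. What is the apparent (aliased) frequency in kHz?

Nyquist = 96,000/2 = 48,000 Hz; 187,131 Hz exceeds it.
Alias = |187,131 − 2×96,000| = |187,131 − 192,000| = 4,869 Hz = 4.869 kHz.

4.869 kHz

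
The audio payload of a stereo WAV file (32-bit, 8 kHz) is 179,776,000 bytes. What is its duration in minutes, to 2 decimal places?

Byte rate = 8,000 × 4 × 2 = 64,000 bytes/s.
Duration = 179,776,000 / 64,000 = 2,809 s.
2,809 s / 60 = 46.82 minutes.

46.82 minutes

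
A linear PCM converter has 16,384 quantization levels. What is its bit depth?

14 bits

log2(16,384) = 14.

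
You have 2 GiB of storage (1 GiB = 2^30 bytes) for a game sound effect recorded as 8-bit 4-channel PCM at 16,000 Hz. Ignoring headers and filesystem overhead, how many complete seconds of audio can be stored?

Uncompressed byte rate = 16,000 × 1 × 4 = 64,000 bytes/s.
Capacity = 2 × 1,073,741,824 = 2,147,483,648 bytes.
2,147,483,648 / 64,000 ≈ 33554.43 s → 33,554 seconds.

33,554 seconds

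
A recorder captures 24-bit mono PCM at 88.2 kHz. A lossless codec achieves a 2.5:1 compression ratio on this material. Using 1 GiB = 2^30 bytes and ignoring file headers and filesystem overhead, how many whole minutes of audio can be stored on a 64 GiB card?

10,821 minutes

Uncompressed byte rate = 88,200 × 3 × 1 = 264,600 bytes/s.
After 2.5:1 compression, effective rate ≈ 105840 bytes/s.
Capacity = 64 × 1,073,741,824 = 68,719,476,736 bytes.
68,719,476,736 / effective rate ≈ 649276.99 s → 10,821 minutes.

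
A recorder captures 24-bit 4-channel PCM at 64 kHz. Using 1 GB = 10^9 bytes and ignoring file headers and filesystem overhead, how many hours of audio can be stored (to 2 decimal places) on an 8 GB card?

2.89 hours

Uncompressed byte rate = 64,000 × 3 × 4 = 768,000 bytes/s.
Capacity = 8 × 1,000,000,000 = 8,000,000,000 bytes.
8,000,000,000 / 768,000 ≈ 10416.67 s → 2.89 hours.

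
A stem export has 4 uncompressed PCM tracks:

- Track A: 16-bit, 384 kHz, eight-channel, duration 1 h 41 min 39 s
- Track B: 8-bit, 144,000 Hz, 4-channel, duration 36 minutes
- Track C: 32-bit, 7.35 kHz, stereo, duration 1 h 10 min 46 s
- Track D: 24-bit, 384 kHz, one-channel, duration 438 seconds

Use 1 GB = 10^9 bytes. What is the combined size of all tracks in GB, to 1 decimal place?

Track A: 1 h 41 min 39 s = 6,099 s; 384,000 × 6,099 × 2 × 8 = 37,472,256,000 bytes.
Track B: 36 minutes = 2,160 s; 144,000 × 2,160 × 1 × 4 = 1,244,160,000 bytes.
Track C: 1 h 10 min 46 s = 4,246 s; 7,350 × 4,246 × 4 × 2 = 249,664,800 bytes.
Track D: 384,000 × 438 × 3 × 1 = 504,576,000 bytes.
Total = 39,470,656,800 bytes = 39.5 GB.

39.5 GB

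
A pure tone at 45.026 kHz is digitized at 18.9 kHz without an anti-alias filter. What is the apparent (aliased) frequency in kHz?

Nyquist = 18,900/2 = 9,450 Hz; 45,026 Hz exceeds it.
Alias = |45,026 − 2×18,900| = |45,026 − 37,800| = 7,226 Hz = 7.226 kHz.

7.226 kHz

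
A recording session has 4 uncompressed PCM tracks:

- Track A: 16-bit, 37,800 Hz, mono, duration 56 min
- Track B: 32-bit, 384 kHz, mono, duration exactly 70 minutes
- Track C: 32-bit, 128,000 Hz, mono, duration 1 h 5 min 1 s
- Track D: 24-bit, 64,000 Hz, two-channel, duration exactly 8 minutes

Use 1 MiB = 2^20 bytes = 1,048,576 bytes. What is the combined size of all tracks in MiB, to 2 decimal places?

Track A: 56 min = 3,360 s; 37,800 × 3,360 × 2 × 1 = 254,016,000 bytes.
Track B: exactly 70 minutes = 4,200 s; 384,000 × 4,200 × 4 × 1 = 6,451,200,000 bytes.
Track C: 1 h 5 min 1 s = 3,901 s; 128,000 × 3,901 × 4 × 1 = 1,997,312,000 bytes.
Track D: exactly 8 minutes = 480 s; 64,000 × 480 × 3 × 2 = 184,320,000 bytes.
Total = 8,886,848,000 bytes = 8475.16 MiB.

8475.16 MiB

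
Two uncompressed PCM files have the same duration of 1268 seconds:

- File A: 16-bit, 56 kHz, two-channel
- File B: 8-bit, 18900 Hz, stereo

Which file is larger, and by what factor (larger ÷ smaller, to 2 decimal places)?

File A, by a factor of 5.93

File A: 56,000 × 2 × 2 = 224,000 bytes/s.
File B: 18,900 × 1 × 2 = 37,800 bytes/s.
File A is larger; ratio = 284,032,000 / 47,930,400 = 5.93.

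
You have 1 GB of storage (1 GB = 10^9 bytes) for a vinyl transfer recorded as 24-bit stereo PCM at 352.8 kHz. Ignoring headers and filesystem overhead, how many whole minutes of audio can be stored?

Uncompressed byte rate = 352,800 × 3 × 2 = 2,116,800 bytes/s.
Capacity = 1 × 1,000,000,000 = 1,000,000,000 bytes.
1,000,000,000 / 2,116,800 ≈ 472.41 s → 7 minutes.

7 minutes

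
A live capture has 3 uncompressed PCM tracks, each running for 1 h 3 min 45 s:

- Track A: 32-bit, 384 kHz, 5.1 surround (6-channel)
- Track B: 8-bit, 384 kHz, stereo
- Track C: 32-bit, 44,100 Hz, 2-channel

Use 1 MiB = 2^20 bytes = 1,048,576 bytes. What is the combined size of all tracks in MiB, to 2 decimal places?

1 h 3 min 45 s = 3,825 s.
Track A: 384,000 × 3,825 × 4 × 6 = 35,251,200,000 bytes.
Track B: 384,000 × 3,825 × 1 × 2 = 2,937,600,000 bytes.
Track C: 44,100 × 3,825 × 4 × 2 = 1,349,460,000 bytes.
Total = 39,538,260,000 bytes = 37706.62 MiB.

37706.62 MiB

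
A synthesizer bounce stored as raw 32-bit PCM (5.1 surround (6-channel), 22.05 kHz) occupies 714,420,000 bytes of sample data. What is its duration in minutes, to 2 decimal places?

Byte rate = 22,050 × 4 × 6 = 529,200 bytes/s.
Duration = 714,420,000 / 529,200 = 1,350 s.
1,350 s / 60 = 22.50 minutes.

22.50 minutes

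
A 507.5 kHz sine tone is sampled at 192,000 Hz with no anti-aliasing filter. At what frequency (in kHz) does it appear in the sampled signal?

Nyquist = 192,000/2 = 96,000 Hz; 507,500 Hz exceeds it.
Alias = |507,500 − 3×192,000| = |507,500 − 576,000| = 68,500 Hz = 68.5 kHz.

68.5 kHz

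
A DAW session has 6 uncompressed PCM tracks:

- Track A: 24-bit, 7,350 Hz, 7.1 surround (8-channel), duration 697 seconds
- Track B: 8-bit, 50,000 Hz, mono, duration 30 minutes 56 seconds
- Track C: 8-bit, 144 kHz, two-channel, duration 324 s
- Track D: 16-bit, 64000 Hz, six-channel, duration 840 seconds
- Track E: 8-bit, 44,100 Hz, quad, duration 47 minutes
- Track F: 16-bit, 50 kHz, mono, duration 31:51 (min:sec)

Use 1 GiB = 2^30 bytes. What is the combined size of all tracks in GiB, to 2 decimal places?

Track A: 7,350 × 697 × 3 × 8 = 122,950,800 bytes.
Track B: 30 minutes 56 seconds = 1,856 s; 50,000 × 1,856 × 1 × 1 = 92,800,000 bytes.
Track C: 144,000 × 324 × 1 × 2 = 93,312,000 bytes.
Track D: 64,000 × 840 × 2 × 6 = 645,120,000 bytes.
Track E: 47 minutes = 2,820 s; 44,100 × 2,820 × 1 × 4 = 497,448,000 bytes.
Track F: 31:51 (min:sec) = 1,911 s; 50,000 × 1,911 × 2 × 1 = 191,100,000 bytes.
Total = 1,642,730,800 bytes = 1.53 GiB.

1.53 GiB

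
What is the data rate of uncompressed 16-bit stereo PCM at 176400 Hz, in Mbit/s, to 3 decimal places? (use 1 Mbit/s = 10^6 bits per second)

5.645 Mbit/s

Bit rate = 176,400 × 16 × 2 = 5,644,800 bits/s.
= 5.645 Mbit/s.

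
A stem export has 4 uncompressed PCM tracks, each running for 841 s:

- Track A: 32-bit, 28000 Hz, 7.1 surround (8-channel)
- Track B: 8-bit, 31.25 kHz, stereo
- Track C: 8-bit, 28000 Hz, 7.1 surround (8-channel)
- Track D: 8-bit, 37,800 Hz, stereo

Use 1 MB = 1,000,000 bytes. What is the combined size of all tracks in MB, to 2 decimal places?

Track A: 28,000 × 841 × 4 × 8 = 753,536,000 bytes.
Track B: 31,250 × 841 × 1 × 2 = 52,562,500 bytes.
Track C: 28,000 × 841 × 1 × 8 = 188,384,000 bytes.
Track D: 37,800 × 841 × 1 × 2 = 63,579,600 bytes.
Total = 1,058,062,100 bytes = 1058.06 MB.

1058.06 MB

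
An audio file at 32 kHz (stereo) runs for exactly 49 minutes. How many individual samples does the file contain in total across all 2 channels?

exactly 49 minutes = 2,940 s.
32,000 × 2,940 s × 2 ch = 188,160,000 samples.

188,160,000 samples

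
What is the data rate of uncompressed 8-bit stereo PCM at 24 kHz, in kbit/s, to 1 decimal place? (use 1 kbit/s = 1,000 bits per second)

Bit rate = 24,000 × 8 × 2 = 384,000 bits/s.
= 384.0 kbit/s.

384.0 kbit/s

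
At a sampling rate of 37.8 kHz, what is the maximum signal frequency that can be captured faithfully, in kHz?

18.9 kHz

Nyquist frequency = sample rate / 2 = 37,800 / 2 = 18.9 kHz.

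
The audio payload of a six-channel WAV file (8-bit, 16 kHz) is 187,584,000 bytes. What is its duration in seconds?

Byte rate = 16,000 × 1 × 6 = 96,000 bytes/s.
Duration = 187,584,000 / 96,000 = 1,954 s.

1,954 seconds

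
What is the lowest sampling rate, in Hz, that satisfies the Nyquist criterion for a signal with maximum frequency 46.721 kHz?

93,442 Hz

Minimum sample rate = 2 × 46,721 Hz = 93,442 Hz.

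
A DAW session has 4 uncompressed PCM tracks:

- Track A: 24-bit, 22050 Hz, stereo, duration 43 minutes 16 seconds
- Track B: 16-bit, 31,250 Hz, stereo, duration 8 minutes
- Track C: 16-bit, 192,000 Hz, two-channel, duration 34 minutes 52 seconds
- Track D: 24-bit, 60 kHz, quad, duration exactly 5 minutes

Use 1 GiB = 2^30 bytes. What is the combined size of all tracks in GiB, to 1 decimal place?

2.1 GiB

Track A: 43 minutes 16 seconds = 2,596 s; 22,050 × 2,596 × 3 × 2 = 343,450,800 bytes.
Track B: 8 minutes = 480 s; 31,250 × 480 × 2 × 2 = 60,000,000 bytes.
Track C: 34 minutes 52 seconds = 2,092 s; 192,000 × 2,092 × 2 × 2 = 1,606,656,000 bytes.
Track D: exactly 5 minutes = 300 s; 60,000 × 300 × 3 × 4 = 216,000,000 bytes.
Total = 2,226,106,800 bytes = 2.1 GiB.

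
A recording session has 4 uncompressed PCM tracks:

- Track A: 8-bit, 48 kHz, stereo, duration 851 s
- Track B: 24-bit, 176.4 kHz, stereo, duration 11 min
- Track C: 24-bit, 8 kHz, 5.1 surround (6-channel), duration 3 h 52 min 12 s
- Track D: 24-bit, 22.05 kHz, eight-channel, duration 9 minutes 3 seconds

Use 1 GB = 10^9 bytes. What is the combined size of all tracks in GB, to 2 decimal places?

3.07 GB

Track A: 48,000 × 851 × 1 × 2 = 81,696,000 bytes.
Track B: 11 min = 660 s; 176,400 × 660 × 3 × 2 = 698,544,000 bytes.
Track C: 3 h 52 min 12 s = 13,932 s; 8,000 × 13,932 × 3 × 6 = 2,006,208,000 bytes.
Track D: 9 minutes 3 seconds = 543 s; 22,050 × 543 × 3 × 8 = 287,355,600 bytes.
Total = 3,073,803,600 bytes = 3.07 GB.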